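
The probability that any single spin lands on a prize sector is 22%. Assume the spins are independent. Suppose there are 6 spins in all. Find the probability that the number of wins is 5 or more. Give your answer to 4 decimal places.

X ~ Binomial(6, 0.22); P(X ≥ 5) = Σ C(6,k) p^k (1−p)^(6−k) over k:
  k=5: C(6,5)·0.22^5·0.78^1 = 0.002412
  k=6: C(6,6)·0.22^6·0.78^0 = 0.000113
Total = 0.002525

0.0025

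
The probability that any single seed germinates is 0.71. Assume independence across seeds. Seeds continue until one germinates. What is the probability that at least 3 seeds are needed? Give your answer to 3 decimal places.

0.084

Y = number of seeds to the first success; geometric, p = 0.71.
P(Y > 2) = P(first 2 all fail) = (1−p)^2 = 0.08410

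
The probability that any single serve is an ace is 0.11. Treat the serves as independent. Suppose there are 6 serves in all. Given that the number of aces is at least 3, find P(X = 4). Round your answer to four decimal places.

X ~ Binomial(6, 0.11). Want P(X=4 | X≥3) = P(X=4) / P(X≥3).
P(X=4) = C(6,4)·0.11^4·0.89^2 = 0.001740
P(X≥3) = 1 − 0.496981 − 0.368548 − 0.113877 = 0.020594
Ratio = 0.001740 / 0.020594 = 0.084471

0.0845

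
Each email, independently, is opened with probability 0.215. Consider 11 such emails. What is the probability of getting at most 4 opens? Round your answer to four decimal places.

0.9337

X ~ Binomial(11, 0.215); P(X ≤ 4) = Σ C(11,k) p^k (1−p)^(11−k) over k:
  k=0: C(11,0)·0.215^0·0.785^11 = 0.069754
  k=1: C(11,1)·0.215^1·0.785^10 = 0.210149
  k=2: C(11,2)·0.215^2·0.785^9 = 0.287784
  k=3: C(11,3)·0.215^3·0.785^8 = 0.236459
  k=4: C(11,4)·0.215^4·0.785^7 = 0.129526
Total = 0.933672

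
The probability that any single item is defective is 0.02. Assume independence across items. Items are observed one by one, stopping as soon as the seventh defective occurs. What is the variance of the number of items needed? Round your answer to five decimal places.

Y = total items until the seventh success; negative binomial with r=7, p=0.02.
Var(Y) = r(1−p)/p² = 7·0.98 / 0.02² = 17150.0000000

17150.00000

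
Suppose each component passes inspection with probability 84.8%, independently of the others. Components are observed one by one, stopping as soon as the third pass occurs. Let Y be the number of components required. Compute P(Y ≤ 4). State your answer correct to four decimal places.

0.8879

Finishing within 4 components ⇔ at least 3 successes in the first 4. With X ~ Binomial(4, 0.848), P(Y ≤ 4) = 1 − P(X ≤ 2).
  k=0: C(4,0)·0.848^0·0.152^4 = 0.000534
  k=1: C(4,1)·0.848^1·0.152^3 = 0.011912
  k=2: C(4,2)·0.848^2·0.152^2 = 0.099685
1 − 0.112131 = 0.887869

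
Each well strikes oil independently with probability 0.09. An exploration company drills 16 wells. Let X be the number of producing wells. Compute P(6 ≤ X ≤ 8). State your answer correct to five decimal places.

X ~ Binomial(16, 0.09); P(6 ≤ X ≤ 8) = Σ C(16,k) p^k (1−p)^(16−k) over k:
  k=6: C(16,6)·0.09^6·0.91^10 = 0.0016573
  k=7: C(16,7)·0.09^7·0.91^9 = 0.0002342
  k=8: C(16,8)·0.09^8·0.91^8 = 0.0000261
Total = 0.0019175

0.00192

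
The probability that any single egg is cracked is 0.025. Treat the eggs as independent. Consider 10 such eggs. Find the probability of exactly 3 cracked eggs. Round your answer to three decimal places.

0.002

X ~ Binomial(n=10, p=0.025).
P(X=3) = C(10,3) · p^3 · (1−p)^7
= 120 · 1.5625e-05 · 0.83759 = 0.00157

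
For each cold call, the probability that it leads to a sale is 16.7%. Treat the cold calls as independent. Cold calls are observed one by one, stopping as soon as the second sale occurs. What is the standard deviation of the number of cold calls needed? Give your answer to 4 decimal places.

Y = total cold calls until the second success; negative binomial with r=2, p=0.167.
SD(Y) = √[r(1−p)/p²] = √(59.736814) = 7.728959

7.7290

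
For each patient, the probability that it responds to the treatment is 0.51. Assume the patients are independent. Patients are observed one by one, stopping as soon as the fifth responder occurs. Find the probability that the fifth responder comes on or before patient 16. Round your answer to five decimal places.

0.96781

Finishing within 16 patients ⇔ at least 5 successes in the first 16. With X ~ Binomial(16, 0.51), P(Y ≤ 16) = 1 − P(X ≤ 4).
  k=0: C(16,0)·0.51^0·0.49^16 = 0.0000110
  k=1: C(16,1)·0.51^1·0.49^15 = 0.0001839
  k=2: C(16,2)·0.51^2·0.49^14 = 0.0014357
  k=3: C(16,3)·0.51^3·0.49^13 = 0.0069734
  k=4: C(16,4)·0.51^4·0.49^12 = 0.0235888
1 − 0.0321929 = 0.9678071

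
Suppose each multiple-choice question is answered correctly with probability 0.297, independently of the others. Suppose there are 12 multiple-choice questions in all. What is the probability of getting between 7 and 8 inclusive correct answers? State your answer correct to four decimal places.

X ~ Binomial(12, 0.297); P(7 ≤ X ≤ 8) = Σ C(12,k) p^k (1−p)^(12−k) over k:
  k=7: C(12,7)·0.297^7·0.703^5 = 0.027720
  k=8: C(12,8)·0.297^8·0.703^4 = 0.007319
Total = 0.035040

0.0350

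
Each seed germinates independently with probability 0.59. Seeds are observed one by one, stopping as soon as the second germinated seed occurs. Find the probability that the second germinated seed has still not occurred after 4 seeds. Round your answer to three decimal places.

0.191

Needing more than 4 seeds ⇔ fewer than 2 successes in the first 4. With X ~ Binomial(4, 0.59), P(Y > 4) = P(X ≤ 1).
  k=0: C(4,0)·0.59^0·0.41^4 = 0.02826
  k=1: C(4,1)·0.59^1·0.41^3 = 0.16265
P(X ≤ 1) = 0.19091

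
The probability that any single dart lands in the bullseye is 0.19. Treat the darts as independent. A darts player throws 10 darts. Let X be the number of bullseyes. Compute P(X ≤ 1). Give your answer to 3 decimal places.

0.407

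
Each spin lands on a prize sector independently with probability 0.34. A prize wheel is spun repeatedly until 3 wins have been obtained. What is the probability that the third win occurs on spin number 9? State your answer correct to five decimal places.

Y = trial on which the third success occurs; negative binomial, r=3, p=0.34.
P(Y=9) = C(8,2) · p^3 · (1−p)^6
= 28 · 0.039304 · 0.082654 = 0.0909617

0.09096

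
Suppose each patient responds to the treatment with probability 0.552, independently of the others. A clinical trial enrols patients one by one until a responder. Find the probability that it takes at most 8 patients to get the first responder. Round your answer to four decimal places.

Y = number of patients to the first success; geometric, p = 0.552.
P(Y ≤ 8) = 1 − (1−p)^8 = 1 − 0.001623 = 0.998377

0.9984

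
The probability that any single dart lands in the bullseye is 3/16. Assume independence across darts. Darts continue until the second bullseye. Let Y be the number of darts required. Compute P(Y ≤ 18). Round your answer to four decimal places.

0.8773

Finishing within 18 darts ⇔ at least 2 successes in the first 18. With X ~ Binomial(18, 0.1875), P(Y ≤ 18) = 1 − P(X ≤ 1).
  k=0: C(18,0)·0.1875^0·0.8125^18 = 0.023813
  k=1: C(18,1)·0.1875^1·0.8125^17 = 0.098917
1 − 0.122730 = 0.877270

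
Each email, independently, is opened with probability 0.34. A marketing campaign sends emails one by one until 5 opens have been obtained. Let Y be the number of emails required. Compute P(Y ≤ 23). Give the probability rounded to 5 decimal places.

Finishing within 23 emails ⇔ at least 5 successes in the first 23. With X ~ Binomial(23, 0.34), P(Y ≤ 23) = 1 − P(X ≤ 4).
  k=0: C(23,0)·0.34^0·0.66^23 = 0.0000707
  k=1: C(23,1)·0.34^1·0.66^22 = 0.0008379
  k=2: C(23,2)·0.34^2·0.66^21 = 0.0047479
  k=3: C(23,3)·0.34^3·0.66^20 = 0.0171212
  k=4: C(23,4)·0.34^4·0.66^19 = 0.0441000
1 − 0.0668777 = 0.9331223

0.93312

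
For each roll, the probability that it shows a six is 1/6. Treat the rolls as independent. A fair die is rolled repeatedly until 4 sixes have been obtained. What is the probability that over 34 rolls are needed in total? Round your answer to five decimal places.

Needing more than 34 rolls ⇔ fewer than 4 successes in the first 34. With X ~ Binomial(34, 0.166667), P(Y > 34) = P(X ≤ 3).
  k=0: C(34,0)·0.166667^0·0.833333^34 = 0.0020316
  k=1: C(34,1)·0.166667^1·0.833333^33 = 0.0138149
  k=2: C(34,2)·0.166667^2·0.833333^32 = 0.0455890
  k=3: C(34,3)·0.166667^3·0.833333^31 = 0.0972566
P(X ≤ 3) = 0.1586921

0.15869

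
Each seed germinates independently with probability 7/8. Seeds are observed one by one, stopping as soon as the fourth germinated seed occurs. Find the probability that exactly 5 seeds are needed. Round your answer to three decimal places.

Y = trial on which the fourth success occurs; negative binomial, r=4, p=0.875.
P(Y=5) = C(4,3) · p^4 · (1−p)^1
= 4 · 0.58618 · 0.125 = 0.29309

0.293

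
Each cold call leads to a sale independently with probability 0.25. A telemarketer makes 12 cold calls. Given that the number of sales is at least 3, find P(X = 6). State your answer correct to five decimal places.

0.06589

X ~ Binomial(12, 0.25). Want P(X=6 | X≥3) = P(X=6) / P(X≥3).
P(X=6) = C(12,6)·0.25^6·0.75^6 = 0.0401495
P(X≥3) = 1 − 0.0316764 − 0.1267054 − 0.2322932 = 0.6093250
Ratio = 0.0401495 / 0.6093250 = 0.0658917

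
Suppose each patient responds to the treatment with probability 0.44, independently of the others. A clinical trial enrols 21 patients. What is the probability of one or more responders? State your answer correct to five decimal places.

0.99999

P(at least one) = 1 − P(none) = 1 − (1 − 0.44)^21
= 1 − 0.0000052 = 0.9999948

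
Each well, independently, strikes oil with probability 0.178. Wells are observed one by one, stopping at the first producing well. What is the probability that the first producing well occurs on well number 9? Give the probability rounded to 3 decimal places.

0.037

Geometric (trials to first success), p = 0.178.
P(Y = 9) = (1−p)^8 · p = 0.20844 · 0.178 = 0.03710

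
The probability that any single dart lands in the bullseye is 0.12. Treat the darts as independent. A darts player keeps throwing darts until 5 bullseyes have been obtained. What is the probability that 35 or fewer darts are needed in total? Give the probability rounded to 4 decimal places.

0.4125

Finishing within 35 darts ⇔ at least 5 successes in the first 35. With X ~ Binomial(35, 0.12), P(Y ≤ 35) = 1 − P(X ≤ 4).
  k=0: C(35,0)·0.12^0·0.88^35 = 0.011400
  k=1: C(35,1)·0.12^1·0.88^34 = 0.054408
  k=2: C(35,2)·0.12^2·0.88^33 = 0.126127
  k=3: C(35,3)·0.12^3·0.88^32 = 0.189190
  k=4: C(35,4)·0.12^4·0.88^31 = 0.206389
1 − 0.587514 = 0.412486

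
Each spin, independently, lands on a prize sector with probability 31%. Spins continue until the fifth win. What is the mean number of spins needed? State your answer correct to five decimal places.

Y = total spins until the fifth success; negative binomial with r=5, p=0.31.
E[Y] = r / p = 5 / 0.31 = 16.1290323

16.12903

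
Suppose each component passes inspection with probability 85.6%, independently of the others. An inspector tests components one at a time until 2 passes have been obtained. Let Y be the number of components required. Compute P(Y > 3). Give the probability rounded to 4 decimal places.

0.0562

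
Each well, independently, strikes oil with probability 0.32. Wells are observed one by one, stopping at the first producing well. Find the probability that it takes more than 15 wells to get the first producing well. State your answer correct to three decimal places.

0.003

Y = number of wells to the first success; geometric, p = 0.32.
P(Y > 15) = P(first 15 all fail) = (1−p)^15 = 0.00307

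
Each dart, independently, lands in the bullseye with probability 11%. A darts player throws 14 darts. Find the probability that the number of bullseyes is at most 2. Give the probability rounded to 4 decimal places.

0.8061

X ~ Binomial(14, 0.11); P(X ≤ 2) = Σ C(14,k) p^k (1−p)^(14−k) over k:
  k=0: C(14,0)·0.11^0·0.89^14 = 0.195641
  k=1: C(14,1)·0.11^1·0.89^13 = 0.338525
  k=2: C(14,2)·0.11^2·0.89^12 = 0.271961
Total = 0.806127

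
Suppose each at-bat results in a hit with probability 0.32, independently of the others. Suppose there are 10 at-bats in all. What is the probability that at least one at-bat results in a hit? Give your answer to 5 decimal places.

0.97886

P(at least one) = 1 − P(none) = 1 − (1 − 0.32)^10
= 1 − 0.0211392 = 0.9788608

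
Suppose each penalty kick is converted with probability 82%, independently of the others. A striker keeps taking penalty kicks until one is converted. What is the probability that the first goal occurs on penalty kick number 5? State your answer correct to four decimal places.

0.0009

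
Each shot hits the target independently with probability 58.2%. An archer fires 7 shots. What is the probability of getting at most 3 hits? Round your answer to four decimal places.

0.3254

X ~ Binomial(7, 0.582); P(X ≤ 3) = Σ C(7,k) p^k (1−p)^(7−k) over k:
  k=0: C(7,0)·0.582^0·0.418^7 = 0.002230
  k=1: C(7,1)·0.582^1·0.418^6 = 0.021731
  k=2: C(7,2)·0.582^2·0.418^5 = 0.090771
  k=3: C(7,3)·0.582^3·0.418^4 = 0.210641
Total = 0.325372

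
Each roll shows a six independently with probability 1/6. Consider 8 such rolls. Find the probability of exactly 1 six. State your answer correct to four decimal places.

0.3721

X ~ Binomial(n=8, p=0.166667).
P(X=1) = C(8,1) · p^1 · (1−p)^7
= 8 · 0.16667 · 0.27908 = 0.372109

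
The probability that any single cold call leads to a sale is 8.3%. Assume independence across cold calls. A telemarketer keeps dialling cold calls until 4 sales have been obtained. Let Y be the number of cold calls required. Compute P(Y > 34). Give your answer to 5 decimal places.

0.68894

Needing more than 34 cold calls ⇔ fewer than 4 successes in the first 34. With X ~ Binomial(34, 0.083), P(Y > 34) = P(X ≤ 3).
  k=0: C(34,0)·0.083^0·0.917^34 = 0.0525481
  k=1: C(34,1)·0.083^1·0.917^33 = 0.1617131
  k=2: C(34,2)·0.083^2·0.917^32 = 0.2415115
  k=3: C(34,3)·0.083^3·0.917^31 = 0.2331714
P(X ≤ 3) = 0.6889441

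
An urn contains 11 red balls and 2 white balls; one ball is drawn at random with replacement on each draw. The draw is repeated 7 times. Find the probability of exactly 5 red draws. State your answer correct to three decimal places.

X ~ Binomial(n=7, p=0.846154).
P(X=5) = C(7,5) · p^5 · (1−p)^2
= 21 · 0.43376 · 0.023669 = 0.21560

0.216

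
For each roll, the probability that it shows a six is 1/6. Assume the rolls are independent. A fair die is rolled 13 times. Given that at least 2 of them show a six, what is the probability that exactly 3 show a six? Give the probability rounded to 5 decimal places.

0.32228

X ~ Binomial(13, 0.166667). Want P(X=3 | X≥2) = P(X=3) / P(X≥2).
P(X=3) = C(13,3)·0.166667^3·0.833333^10 = 0.2138454
P(X≥2) = 1 − 0.0934639 − 0.2430061 = 0.6635300
Ratio = 0.2138454 / 0.6635300 = 0.3222844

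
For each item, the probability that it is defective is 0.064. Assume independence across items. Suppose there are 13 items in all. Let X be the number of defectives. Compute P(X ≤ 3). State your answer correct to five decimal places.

X ~ Binomial(13, 0.064); P(X ≤ 3) = Σ C(13,k) p^k (1−p)^(13−k) over k:
  k=0: C(13,0)·0.064^0·0.936^13 = 0.4232393
  k=1: C(13,1)·0.064^1·0.936^12 = 0.3762128
  k=2: C(13,2)·0.064^2·0.936^11 = 0.1543437
  k=3: C(13,3)·0.064^3·0.936^10 = 0.0386959
Total = 0.9924916

0.99249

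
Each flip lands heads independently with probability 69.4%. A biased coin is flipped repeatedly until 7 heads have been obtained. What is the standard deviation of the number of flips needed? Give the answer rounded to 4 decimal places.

Y = total flips until the seventh success; negative binomial with r=7, p=0.694.
SD(Y) = √[r(1−p)/p²] = √(4.447342) = 2.108872

2.1089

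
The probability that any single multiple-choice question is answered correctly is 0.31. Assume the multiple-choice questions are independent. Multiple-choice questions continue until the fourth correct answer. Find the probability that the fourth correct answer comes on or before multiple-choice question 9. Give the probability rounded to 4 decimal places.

Finishing within 9 multiple-choice questions ⇔ at least 4 successes in the first 9. With X ~ Binomial(9, 0.31), P(Y ≤ 9) = 1 − P(X ≤ 3).
  k=0: C(9,0)·0.31^0·0.69^9 = 0.035452
  k=1: C(9,1)·0.31^1·0.69^8 = 0.143350
  k=2: C(9,2)·0.31^2·0.69^7 = 0.257614
  k=3: C(9,3)·0.31^3·0.69^6 = 0.270059
1 − 0.706475 = 0.293525

0.2935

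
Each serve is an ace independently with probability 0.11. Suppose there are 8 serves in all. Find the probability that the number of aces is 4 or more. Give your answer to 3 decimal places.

X ~ Binomial(8, 0.11); P(X ≥ 4) = Σ C(8,k) p^k (1−p)^(8−k) over k:
  k=4: C(8,4)·0.11^4·0.89^4 = 0.00643
  k=5: C(8,5)·0.11^5·0.89^3 = 0.00064
  k=6: C(8,6)·0.11^6·0.89^2 = 0.00004
  k=7: C(8,7)·0.11^7·0.89^1 = 0.00000
  k=8: C(8,8)·0.11^8·0.89^0 = 0.00000
Total = 0.00711

0.007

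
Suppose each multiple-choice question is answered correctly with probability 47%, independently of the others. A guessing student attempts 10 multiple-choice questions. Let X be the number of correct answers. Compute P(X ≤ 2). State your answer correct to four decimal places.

X ~ Binomial(10, 0.47); P(X ≤ 2) = Σ C(10,k) p^k (1−p)^(10−k) over k:
  k=0: C(10,0)·0.47^0·0.53^10 = 0.001749
  k=1: C(10,1)·0.47^1·0.53^9 = 0.015509
  k=2: C(10,2)·0.47^2·0.53^8 = 0.061889
Total = 0.079147

0.0791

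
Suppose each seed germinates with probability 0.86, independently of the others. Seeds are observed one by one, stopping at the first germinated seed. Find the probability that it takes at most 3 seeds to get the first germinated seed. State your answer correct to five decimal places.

0.99726

Y = number of seeds to the first success; geometric, p = 0.86.
P(Y ≤ 3) = 1 − (1−p)^3 = 1 − 0.0027440 = 0.9972560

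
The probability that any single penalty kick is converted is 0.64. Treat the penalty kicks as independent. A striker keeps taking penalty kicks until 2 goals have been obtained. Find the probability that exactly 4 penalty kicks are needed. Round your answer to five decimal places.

0.15925

Y = trial on which the second success occurs; negative binomial, r=2, p=0.64.
P(Y=4) = C(3,1) · p^2 · (1−p)^2
= 3 · 0.4096 · 0.1296 = 0.1592525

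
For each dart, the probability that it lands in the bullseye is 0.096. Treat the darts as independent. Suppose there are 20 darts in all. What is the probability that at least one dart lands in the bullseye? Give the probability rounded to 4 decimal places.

P(at least one) = 1 − P(none) = 1 − (1 − 0.096)^20
= 1 − 0.132852 = 0.867148

0.8671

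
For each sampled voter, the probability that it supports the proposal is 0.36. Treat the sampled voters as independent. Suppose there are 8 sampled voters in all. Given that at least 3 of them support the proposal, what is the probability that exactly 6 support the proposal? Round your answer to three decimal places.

X ~ Binomial(8, 0.36). Want P(X=6 | X≥3) = P(X=6) / P(X≥3).
P(X=6) = C(8,6)·0.36^6·0.64^2 = 0.02497
P(X≥3) = 1 − 0.02815 − 0.12666 − 0.24937 = 0.59582
Ratio = 0.02497 / 0.59582 = 0.04190

0.042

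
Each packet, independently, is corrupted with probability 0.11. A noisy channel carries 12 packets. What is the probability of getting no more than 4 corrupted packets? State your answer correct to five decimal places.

0.99345

X ~ Binomial(12, 0.11); P(X ≤ 4) = Σ C(12,k) p^k (1−p)^(12−k) over k:
  k=0: C(12,0)·0.11^0·0.89^12 = 0.2469904
  k=1: C(12,1)·0.11^1·0.89^11 = 0.3663228
  k=2: C(12,2)·0.11^2·0.89^10 = 0.2490172
  k=3: C(12,3)·0.11^3·0.89^9 = 0.1025914
  k=4: C(12,4)·0.11^4·0.89^8 = 0.0285296
Total = 0.9934514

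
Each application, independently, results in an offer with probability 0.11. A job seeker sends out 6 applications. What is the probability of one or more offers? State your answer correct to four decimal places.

0.5030

P(at least one) = 1 − P(none) = 1 − (1 − 0.11)^6
= 1 − 0.496981 = 0.503019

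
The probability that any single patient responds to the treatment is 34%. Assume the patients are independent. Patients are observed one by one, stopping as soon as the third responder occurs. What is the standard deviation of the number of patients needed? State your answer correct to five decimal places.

Y = total patients until the third success; negative binomial with r=3, p=0.34.
SD(Y) = √[r(1−p)/p²] = √(17.1280277) = 4.1386021

4.13860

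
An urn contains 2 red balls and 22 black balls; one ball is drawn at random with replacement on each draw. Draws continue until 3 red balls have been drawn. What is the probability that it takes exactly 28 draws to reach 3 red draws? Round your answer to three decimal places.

0.023

Y = trial on which the third success occurs; negative binomial, r=3, p=0.083333.
P(Y=28) = C(27,2) · p^3 · (1−p)^25
= 351 · 0.0005787 · 0.11358 = 0.02307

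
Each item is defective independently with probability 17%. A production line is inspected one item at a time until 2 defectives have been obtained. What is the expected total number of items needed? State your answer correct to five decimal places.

11.76471

Y = total items until the second success; negative binomial with r=2, p=0.17.
E[Y] = r / p = 2 / 0.17 = 11.7647059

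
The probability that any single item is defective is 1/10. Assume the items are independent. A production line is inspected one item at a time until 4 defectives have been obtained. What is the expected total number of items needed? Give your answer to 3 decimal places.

40.000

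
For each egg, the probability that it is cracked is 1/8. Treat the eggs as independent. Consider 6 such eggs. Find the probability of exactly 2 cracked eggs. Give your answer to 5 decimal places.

0.13739

X ~ Binomial(n=6, p=0.125).
P(X=2) = C(6,2) · p^2 · (1−p)^4
= 15 · 0.015625 · 0.58618 = 0.1373863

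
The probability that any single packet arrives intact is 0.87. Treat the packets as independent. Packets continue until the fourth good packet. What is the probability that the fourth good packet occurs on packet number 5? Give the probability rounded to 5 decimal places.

0.29791

Y = trial on which the fourth success occurs; negative binomial, r=4, p=0.87.
P(Y=5) = C(4,3) · p^4 · (1−p)^1
= 4 · 0.5729 · 0.13 = 0.2979068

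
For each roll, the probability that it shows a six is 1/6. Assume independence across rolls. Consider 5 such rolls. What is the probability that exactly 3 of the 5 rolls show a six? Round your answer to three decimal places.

0.032

X ~ Binomial(n=5, p=0.166667).
P(X=3) = C(5,3) · p^3 · (1−p)^2
= 10 · 0.0046296 · 0.69444 = 0.03215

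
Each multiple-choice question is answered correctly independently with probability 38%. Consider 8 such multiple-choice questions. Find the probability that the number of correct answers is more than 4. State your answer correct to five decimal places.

0.14427

X ~ Binomial(8, 0.38); P(X ≥ 5) = Σ C(8,k) p^k (1−p)^(8−k) over k:
  k=5: C(8,5)·0.38^5·0.62^3 = 0.1057502
  k=6: C(8,6)·0.38^6·0.62^2 = 0.0324073
  k=7: C(8,7)·0.38^7·0.62^1 = 0.0056750
  k=8: C(8,8)·0.38^8·0.62^0 = 0.0004348
Total = 0.1442673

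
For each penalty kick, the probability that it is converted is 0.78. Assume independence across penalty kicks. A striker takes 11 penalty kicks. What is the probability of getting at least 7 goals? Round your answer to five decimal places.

0.92774

X ~ Binomial(11, 0.78); P(X ≥ 7) = Σ C(11,k) p^k (1−p)^(11−k) over k:
  k=7: C(11,7)·0.78^7·0.22^4 = 0.1357897
  k=8: C(11,8)·0.78^8·0.22^3 = 0.2407181
  k=9: C(11,9)·0.78^9·0.22^2 = 0.2844851
  k=10: C(11,10)·0.78^10·0.22^1 = 0.2017258
  k=11: C(11,11)·0.78^11·0.22^0 = 0.0650191
Total = 0.9277377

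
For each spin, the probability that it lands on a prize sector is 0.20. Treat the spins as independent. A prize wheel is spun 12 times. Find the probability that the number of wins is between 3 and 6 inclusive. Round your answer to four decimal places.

X ~ Binomial(12, 0.20); P(3 ≤ X ≤ 6) = Σ C(12,k) p^k (1−p)^(12−k) over k:
  k=3: C(12,3)·0.20^3·0.80^9 = 0.236223
  k=4: C(12,4)·0.20^4·0.80^8 = 0.132876
  k=5: C(12,5)·0.20^5·0.80^7 = 0.053150
  k=6: C(12,6)·0.20^6·0.80^6 = 0.015502
Total = 0.437751

0.4378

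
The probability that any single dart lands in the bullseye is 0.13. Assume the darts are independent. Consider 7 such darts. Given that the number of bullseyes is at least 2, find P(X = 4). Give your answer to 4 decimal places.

0.0289

X ~ Binomial(7, 0.13). Want P(X=4 | X≥2) = P(X=4) / P(X≥2).
P(X=4) = C(7,4)·0.13^4·0.87^3 = 0.006583
P(X≥2) = 1 − 0.377255 − 0.394600 = 0.228145
Ratio = 0.006583 / 0.228145 = 0.028853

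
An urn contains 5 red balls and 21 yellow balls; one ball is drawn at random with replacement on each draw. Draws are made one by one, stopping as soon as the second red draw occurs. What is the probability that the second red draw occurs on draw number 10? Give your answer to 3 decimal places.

Y = trial on which the second success occurs; negative binomial, r=2, p=0.192308.
P(Y=10) = C(9,1) · p^2 · (1−p)^8
= 9 · 0.036982 · 0.18112 = 0.06028

0.060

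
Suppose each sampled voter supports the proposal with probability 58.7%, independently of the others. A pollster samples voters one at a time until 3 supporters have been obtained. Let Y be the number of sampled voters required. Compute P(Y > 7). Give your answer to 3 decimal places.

0.109

Needing more than 7 sampled voters ⇔ fewer than 3 successes in the first 7. With X ~ Binomial(7, 0.587), P(Y > 7) = P(X ≤ 2).
  k=0: C(7,0)·0.587^0·0.413^7 = 0.00205
  k=1: C(7,1)·0.587^1·0.413^6 = 0.02039
  k=2: C(7,2)·0.587^2·0.413^5 = 0.08695
P(X ≤ 2) = 0.10939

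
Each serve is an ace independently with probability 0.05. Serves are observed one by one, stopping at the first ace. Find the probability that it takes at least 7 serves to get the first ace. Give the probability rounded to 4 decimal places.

Y = number of serves to the first success; geometric, p = 0.05.
P(Y > 6) = P(first 6 all fail) = (1−p)^6 = 0.735092

0.7351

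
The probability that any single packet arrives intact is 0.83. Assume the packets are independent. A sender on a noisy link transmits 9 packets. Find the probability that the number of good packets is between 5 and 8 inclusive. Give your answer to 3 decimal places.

0.803

X ~ Binomial(9, 0.83); P(5 ≤ X ≤ 8) = Σ C(9,k) p^k (1−p)^(9−k) over k:
  k=5: C(9,5)·0.83^5·0.17^4 = 0.04145
  k=6: C(9,6)·0.83^6·0.17^3 = 0.13493
  k=7: C(9,7)·0.83^7·0.17^2 = 0.28232
  k=8: C(9,8)·0.83^8·0.17^1 = 0.34460
Total = 0.80330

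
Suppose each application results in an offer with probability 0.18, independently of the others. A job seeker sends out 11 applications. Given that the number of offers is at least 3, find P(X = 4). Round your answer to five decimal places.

0.27290

X ~ Binomial(11, 0.18). Want P(X=4 | X≥3) = P(X=4) / P(X≥3).
P(X=4) = C(11,4)·0.18^4·0.82^7 = 0.0863577
P(X≥3) = 1 − 0.1127074 − 0.2721471 − 0.2986980 = 0.3164475
Ratio = 0.0863577 / 0.3164475 = 0.2728973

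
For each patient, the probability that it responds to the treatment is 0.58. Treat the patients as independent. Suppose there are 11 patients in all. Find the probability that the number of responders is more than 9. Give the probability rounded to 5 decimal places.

0.02240

X ~ Binomial(11, 0.58); P(X ≥ 10) = Σ C(11,k) p^k (1−p)^(11−k) over k:
  k=10: C(11,10)·0.58^10·0.42^1 = 0.0199032
  k=11: C(11,11)·0.58^11·0.42^0 = 0.0024987
Total = 0.0224018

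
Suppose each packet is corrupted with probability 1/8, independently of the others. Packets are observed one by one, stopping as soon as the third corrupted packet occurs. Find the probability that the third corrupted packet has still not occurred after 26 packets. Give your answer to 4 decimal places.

0.3524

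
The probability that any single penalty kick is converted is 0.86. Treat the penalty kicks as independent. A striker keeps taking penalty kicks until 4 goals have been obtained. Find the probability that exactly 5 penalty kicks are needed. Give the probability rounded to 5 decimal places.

Y = trial on which the fourth success occurs; negative binomial, r=4, p=0.86.
P(Y=5) = C(4,3) · p^4 · (1−p)^1
= 4 · 0.54701 · 0.14 = 0.3063246

0.30632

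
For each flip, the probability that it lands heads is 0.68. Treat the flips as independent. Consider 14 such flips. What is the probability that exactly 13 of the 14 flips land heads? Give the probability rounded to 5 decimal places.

X ~ Binomial(n=14, p=0.68).
P(X=13) = C(14,13) · p^13 · (1−p)^1
= 14 · 0.0066468 · 0.32 = 0.0297779

0.02978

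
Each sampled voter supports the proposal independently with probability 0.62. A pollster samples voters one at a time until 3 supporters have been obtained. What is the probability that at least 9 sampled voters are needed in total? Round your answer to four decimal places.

Needing more than 8 sampled voters ⇔ fewer than 3 successes in the first 8. With X ~ Binomial(8, 0.62), P(Y > 8) = P(X ≤ 2).
  k=0: C(8,0)·0.62^0·0.38^8 = 0.000435
  k=1: C(8,1)·0.62^1·0.38^7 = 0.005675
  k=2: C(8,2)·0.62^2·0.38^6 = 0.032407
P(X ≤ 2) = 0.038517

0.0385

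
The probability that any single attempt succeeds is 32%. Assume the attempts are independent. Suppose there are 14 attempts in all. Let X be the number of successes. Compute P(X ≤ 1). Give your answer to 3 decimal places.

0.034

X ~ Binomial(14, 0.32); P(X ≤ 1) = Σ C(14,k) p^k (1−p)^(14−k) over k:
  k=0: C(14,0)·0.32^0·0.68^14 = 0.00452
  k=1: C(14,1)·0.32^1·0.68^13 = 0.02978
Total = 0.03430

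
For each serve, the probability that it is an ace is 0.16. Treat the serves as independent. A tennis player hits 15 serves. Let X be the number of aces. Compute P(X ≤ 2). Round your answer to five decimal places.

0.56078

X ~ Binomial(15, 0.16); P(X ≤ 2) = Σ C(15,k) p^k (1−p)^(15−k) over k:
  k=0: C(15,0)·0.16^0·0.84^15 = 0.0731458
  k=1: C(15,1)·0.16^1·0.84^14 = 0.2089880
  k=2: C(15,2)·0.16^2·0.84^13 = 0.2786506
Total = 0.5607843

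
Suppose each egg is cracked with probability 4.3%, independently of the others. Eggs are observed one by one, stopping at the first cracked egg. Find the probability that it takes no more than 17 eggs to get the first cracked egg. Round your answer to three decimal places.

Y = number of eggs to the first success; geometric, p = 0.043.
P(Y ≤ 17) = 1 − (1−p)^17 = 1 − 0.47370 = 0.52630

0.526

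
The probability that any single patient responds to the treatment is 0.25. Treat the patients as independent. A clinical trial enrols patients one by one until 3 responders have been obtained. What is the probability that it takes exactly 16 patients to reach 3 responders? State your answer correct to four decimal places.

Y = trial on which the third success occurs; negative binomial, r=3, p=0.25.
P(Y=16) = C(15,2) · p^3 · (1−p)^13
= 105 · 0.015625 · 0.023757 = 0.038977

0.0390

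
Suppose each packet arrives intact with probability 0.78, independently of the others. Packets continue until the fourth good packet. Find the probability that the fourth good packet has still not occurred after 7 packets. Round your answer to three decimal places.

0.046

Needing more than 7 packets ⇔ fewer than 4 successes in the first 7. With X ~ Binomial(7, 0.78), P(Y > 7) = P(X ≤ 3).
  k=0: C(7,0)·0.78^0·0.22^7 = 0.00002
  k=1: C(7,1)·0.78^1·0.22^6 = 0.00062
  k=2: C(7,2)·0.78^2·0.22^5 = 0.00658
  k=3: C(7,3)·0.78^3·0.22^4 = 0.03891
P(X ≤ 3) = 0.04614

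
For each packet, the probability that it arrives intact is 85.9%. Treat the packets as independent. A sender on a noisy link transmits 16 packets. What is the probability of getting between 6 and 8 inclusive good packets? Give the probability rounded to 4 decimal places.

X ~ Binomial(16, 0.859); P(6 ≤ X ≤ 8) = Σ C(16,k) p^k (1−p)^(16−k) over k:
  k=6: C(16,6)·0.859^6·0.141^10 = 0.000010
  k=7: C(16,7)·0.859^7·0.141^9 = 0.000087
  k=8: C(16,8)·0.859^8·0.141^8 = 0.000596
Total = 0.000693

0.0007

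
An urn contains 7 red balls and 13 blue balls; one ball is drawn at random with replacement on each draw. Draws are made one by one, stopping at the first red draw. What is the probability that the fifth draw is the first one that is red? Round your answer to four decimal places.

Geometric (trials to first success), p = 0.35.
P(Y = 5) = (1−p)^4 · p = 0.17851 · 0.35 = 0.062477

0.0625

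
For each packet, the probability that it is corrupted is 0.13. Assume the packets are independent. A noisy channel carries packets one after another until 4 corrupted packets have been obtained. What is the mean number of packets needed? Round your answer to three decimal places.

30.769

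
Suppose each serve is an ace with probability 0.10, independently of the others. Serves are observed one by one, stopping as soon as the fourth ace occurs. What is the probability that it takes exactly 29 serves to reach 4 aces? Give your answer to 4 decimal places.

0.0235

Y = trial on which the fourth success occurs; negative binomial, r=4, p=0.10.
P(Y=29) = C(28,3) · p^4 · (1−p)^25
= 3276 · 0.0001 · 0.07179 = 0.023518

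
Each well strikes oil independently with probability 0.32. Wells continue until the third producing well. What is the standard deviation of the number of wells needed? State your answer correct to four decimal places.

4.4634

Y = total wells until the third success; negative binomial with r=3, p=0.32.
SD(Y) = √[r(1−p)/p²] = √(19.921875) = 4.463393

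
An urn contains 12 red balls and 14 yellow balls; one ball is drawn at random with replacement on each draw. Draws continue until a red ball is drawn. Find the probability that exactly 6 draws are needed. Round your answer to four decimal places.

0.0209

Geometric (trials to first success), p = 0.461538.
P(Y = 6) = (1−p)^5 · p = 0.045266 · 0.461538 = 0.020892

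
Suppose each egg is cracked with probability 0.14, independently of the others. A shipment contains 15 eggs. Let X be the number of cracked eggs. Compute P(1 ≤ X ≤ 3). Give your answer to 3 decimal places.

X ~ Binomial(15, 0.14); P(1 ≤ X ≤ 3) = Σ C(15,k) p^k (1−p)^(15−k) over k:
  k=1: C(15,1)·0.14^1·0.86^14 = 0.25421
  k=2: C(15,2)·0.14^2·0.86^13 = 0.28968
  k=3: C(15,3)·0.14^3·0.86^12 = 0.20435
Total = 0.74825

0.748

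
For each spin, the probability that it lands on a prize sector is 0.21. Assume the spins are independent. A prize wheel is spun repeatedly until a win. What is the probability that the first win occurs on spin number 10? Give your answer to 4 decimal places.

Geometric (trials to first success), p = 0.21.
P(Y = 10) = (1−p)^9 · p = 0.11985 · 0.21 = 0.025169

0.0252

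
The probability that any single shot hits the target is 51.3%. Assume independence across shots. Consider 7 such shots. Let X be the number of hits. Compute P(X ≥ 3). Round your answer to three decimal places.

0.794

X ~ Binomial(7, 0.513); P(X ≥ 3) = Σ C(7,k) p^k (1−p)^(7−k) over k:
  k=3: C(7,3)·0.513^3·0.487^4 = 0.26579
  k=4: C(7,4)·0.513^4·0.487^3 = 0.27998
  k=5: C(7,5)·0.513^5·0.487^2 = 0.17696
  k=6: C(7,6)·0.513^6·0.487^1 = 0.06213
  k=7: C(7,7)·0.513^7·0.487^0 = 0.00935
Total = 0.79421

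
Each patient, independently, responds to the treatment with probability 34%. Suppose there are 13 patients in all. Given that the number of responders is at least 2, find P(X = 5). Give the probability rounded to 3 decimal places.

X ~ Binomial(13, 0.34). Want P(X=5 | X≥2) = P(X=5) / P(X≥2).
P(X=5) = C(13,5)·0.34^5·0.66^8 = 0.21054
P(X≥2) = 1 − 0.00451 − 0.03020 = 0.96530
Ratio = 0.21054 / 0.96530 = 0.21810

0.218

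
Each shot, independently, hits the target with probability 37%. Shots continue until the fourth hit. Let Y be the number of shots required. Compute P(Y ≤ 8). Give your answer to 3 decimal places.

0.337

Finishing within 8 shots ⇔ at least 4 successes in the first 8. With X ~ Binomial(8, 0.37), P(Y ≤ 8) = 1 − P(X ≤ 3).
  k=0: C(8,0)·0.37^0·0.63^8 = 0.02482
  k=1: C(8,1)·0.37^1·0.63^7 = 0.11659
  k=2: C(8,2)·0.37^2·0.63^6 = 0.23967
  k=3: C(8,3)·0.37^3·0.63^5 = 0.28151
1 − 0.66259 = 0.33741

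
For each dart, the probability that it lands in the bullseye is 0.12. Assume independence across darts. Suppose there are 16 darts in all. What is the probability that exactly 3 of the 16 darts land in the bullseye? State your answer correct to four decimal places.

0.1837

X ~ Binomial(n=16, p=0.12).
P(X=3) = C(16,3) · p^3 · (1−p)^13
= 560 · 0.001728 · 0.18979 = 0.183657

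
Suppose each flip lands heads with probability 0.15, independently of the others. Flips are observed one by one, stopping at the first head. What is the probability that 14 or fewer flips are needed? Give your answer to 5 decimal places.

0.89723

Y = number of flips to the first success; geometric, p = 0.15.
P(Y ≤ 14) = 1 − (1−p)^14 = 1 − 0.1027697 = 0.8972303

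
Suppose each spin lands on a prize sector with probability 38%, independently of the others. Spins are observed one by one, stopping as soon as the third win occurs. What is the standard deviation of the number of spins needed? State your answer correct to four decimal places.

3.5890

Y = total spins until the third success; negative binomial with r=3, p=0.38.
SD(Y) = √[r(1−p)/p²] = √(12.880886) = 3.588995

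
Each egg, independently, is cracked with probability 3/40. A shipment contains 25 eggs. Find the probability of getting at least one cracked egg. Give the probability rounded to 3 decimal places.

P(at least one) = 1 − P(none) = 1 − (1 − 0.075)^25
= 1 − 0.14241 = 0.85759

0.858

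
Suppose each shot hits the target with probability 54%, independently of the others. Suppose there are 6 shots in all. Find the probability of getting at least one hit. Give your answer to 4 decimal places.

0.9905

P(at least one) = 1 − P(none) = 1 − (1 − 0.54)^6
= 1 − 0.009474 = 0.990526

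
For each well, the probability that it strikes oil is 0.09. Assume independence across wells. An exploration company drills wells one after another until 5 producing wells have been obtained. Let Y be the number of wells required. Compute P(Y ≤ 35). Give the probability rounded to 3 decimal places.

Finishing within 35 wells ⇔ at least 5 successes in the first 35. With X ~ Binomial(35, 0.09), P(Y ≤ 35) = 1 − P(X ≤ 4).
  k=0: C(35,0)·0.09^0·0.91^35 = 0.03685
  k=1: C(35,1)·0.09^1·0.91^34 = 0.12756
  k=2: C(35,2)·0.09^2·0.91^33 = 0.21447
  k=3: C(35,3)·0.09^3·0.91^32 = 0.23333
  k=4: C(35,4)·0.09^4·0.91^31 = 0.18461
1 − 0.79682 = 0.20318

0.203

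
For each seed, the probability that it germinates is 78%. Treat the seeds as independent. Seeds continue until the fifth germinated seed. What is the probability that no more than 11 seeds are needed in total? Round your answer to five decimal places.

0.99648

Finishing within 11 seeds ⇔ at least 5 successes in the first 11. With X ~ Binomial(11, 0.78), P(Y ≤ 11) = 1 − P(X ≤ 4).
  k=0: C(11,0)·0.78^0·0.22^11 = 0.0000001
  k=1: C(11,1)·0.78^1·0.22^10 = 0.0000023
  k=2: C(11,2)·0.78^2·0.22^9 = 0.0000404
  k=3: C(11,3)·0.78^3·0.22^8 = 0.0004297
  k=4: C(11,4)·0.78^4·0.22^7 = 0.0030469
1 − 0.0035193 = 0.9964807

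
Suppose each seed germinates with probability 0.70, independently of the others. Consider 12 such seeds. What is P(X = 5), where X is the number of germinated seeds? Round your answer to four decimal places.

X ~ Binomial(n=12, p=0.70).
P(X=5) = C(12,5) · p^5 · (1−p)^7
= 792 · 0.16807 · 0.0002187 = 0.029111

0.0291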